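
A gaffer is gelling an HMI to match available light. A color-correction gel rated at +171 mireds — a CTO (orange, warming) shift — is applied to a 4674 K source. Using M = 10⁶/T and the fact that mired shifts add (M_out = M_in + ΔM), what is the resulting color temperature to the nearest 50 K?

M_in = 10⁶/4674 = 213.95 mireds.
M_out = 213.95 + (+171) = 384.95 mireds.
T_out = 10⁶/384.95 = 2597.7 K → 2600 K.

2600 K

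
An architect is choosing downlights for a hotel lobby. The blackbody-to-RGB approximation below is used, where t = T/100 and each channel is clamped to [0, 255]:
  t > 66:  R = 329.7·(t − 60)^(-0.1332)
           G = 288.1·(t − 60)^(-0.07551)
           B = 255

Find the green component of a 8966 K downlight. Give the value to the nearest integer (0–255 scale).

t = 8966/100 = 89.66; the t > 66 branch applies.
G = 288.1·(89.66 − 60)^(-0.07551) = 288.1·29.66^(-0.07551) = 288.1·0.77417 = 223.038.
Rounded: 223.

223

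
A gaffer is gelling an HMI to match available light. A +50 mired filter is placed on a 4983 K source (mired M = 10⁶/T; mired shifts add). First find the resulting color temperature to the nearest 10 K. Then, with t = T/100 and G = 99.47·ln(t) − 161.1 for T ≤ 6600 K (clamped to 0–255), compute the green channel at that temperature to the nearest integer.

206

M_in = 10⁶/4983 = 200.68; M_out = 200.68 + (+50) = 250.68.
T_out = 10⁶/250.68 = 3989.1 K → 3990 K; t = 39.9.
G = 99.47·ln 39.9 − 161.1 = 99.47·3.6864 − 161.1 = 205.584.
Rounded: 206.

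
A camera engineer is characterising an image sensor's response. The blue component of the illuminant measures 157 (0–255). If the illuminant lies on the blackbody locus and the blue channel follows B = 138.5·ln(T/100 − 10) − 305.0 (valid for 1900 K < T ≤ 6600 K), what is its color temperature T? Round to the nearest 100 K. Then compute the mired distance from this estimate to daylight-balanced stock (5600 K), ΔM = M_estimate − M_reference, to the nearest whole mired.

+85 mireds

ln(t − 10) = (157 + 305.0) / 138.5 = 3.3357.
t − 10 = e^3.3357 = 28.099, so t = 38.099.
T = 100·t = 3810 K → 3800 K to the nearest 100 K.
M_estimate = 10⁶/3800 = 263.16; M_reference = 10⁶/5600 = 178.57.
ΔM = 263.16 − 178.57 = 84.59 → +85 mireds.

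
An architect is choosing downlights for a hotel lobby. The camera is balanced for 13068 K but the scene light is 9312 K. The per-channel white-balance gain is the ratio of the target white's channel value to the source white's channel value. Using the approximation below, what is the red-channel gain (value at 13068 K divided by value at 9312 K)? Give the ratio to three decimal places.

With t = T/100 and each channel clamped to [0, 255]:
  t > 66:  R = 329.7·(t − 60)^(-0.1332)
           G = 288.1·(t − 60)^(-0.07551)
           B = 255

At 9312 K (t = 93.12):
  R = 329.7·(93.12 − 60)^(-0.1332) = 329.7·33.12^(-0.1332) = 329.7·0.62737 = 206.844.
At 13068 K (t = 130.68):
  R = 329.7·(130.68 − 60)^(-0.1332) = 329.7·70.68^(-0.1332) = 329.7·0.56712 = 186.979.
Gain = 186.979 / 206.844 = 0.9040 → 0.904.

0.904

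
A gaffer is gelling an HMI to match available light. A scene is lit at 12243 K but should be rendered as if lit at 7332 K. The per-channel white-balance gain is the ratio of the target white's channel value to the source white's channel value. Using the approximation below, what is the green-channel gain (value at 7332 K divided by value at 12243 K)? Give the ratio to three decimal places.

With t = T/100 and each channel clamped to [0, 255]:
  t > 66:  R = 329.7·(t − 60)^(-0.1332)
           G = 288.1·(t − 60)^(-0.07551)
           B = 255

At 12243 K (t = 122.43):
  G = 288.1·(122.43 − 60)^(-0.07551) = 288.1·62.43^(-0.07551) = 288.1·0.73186 = 210.850.
At 7332 K (t = 73.32):
  G = 288.1·(73.32 − 60)^(-0.07551) = 288.1·13.32^(-0.07551) = 288.1·0.82241 = 236.936.
Gain = 236.936 / 210.850 = 1.1237 → 1.124.

1.124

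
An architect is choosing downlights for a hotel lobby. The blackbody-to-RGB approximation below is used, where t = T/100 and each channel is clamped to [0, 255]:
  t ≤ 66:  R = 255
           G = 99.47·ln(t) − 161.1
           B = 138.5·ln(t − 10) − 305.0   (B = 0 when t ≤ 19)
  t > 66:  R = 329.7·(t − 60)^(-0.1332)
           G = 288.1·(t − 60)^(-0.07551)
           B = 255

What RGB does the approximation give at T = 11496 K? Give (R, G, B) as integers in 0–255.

(193, 213, 255)

t = 11496/100 = 114.96; the t > 66 branch applies.
R = 329.7·(114.96 − 60)^(-0.1332) = 329.7·54.96^(-0.1332) = 329.7·0.58644 = 193.350.
G = 288.1·(114.96 − 60)^(-0.07551) = 288.1·54.96^(-0.07551) = 288.1·0.73894 = 212.889.
B = 255 by definition for t > 66.
Rounded: (193, 213, 255).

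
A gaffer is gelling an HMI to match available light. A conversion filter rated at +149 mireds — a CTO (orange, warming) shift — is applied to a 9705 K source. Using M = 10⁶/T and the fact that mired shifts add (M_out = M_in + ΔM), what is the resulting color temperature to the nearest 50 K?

3950 K

M_in = 10⁶/9705 = 103.04 mireds.
M_out = 103.04 + (+149) = 252.04 mireds.
T_out = 10⁶/252.04 = 3967.6 K → 3950 K.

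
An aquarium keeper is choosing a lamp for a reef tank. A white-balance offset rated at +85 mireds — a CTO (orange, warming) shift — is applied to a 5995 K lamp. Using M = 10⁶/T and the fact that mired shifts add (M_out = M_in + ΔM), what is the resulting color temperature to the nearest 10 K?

3970 K

M_in = 10⁶/5995 = 166.81 mireds.
M_out = 166.81 + (+85) = 251.81 mireds.
T_out = 10⁶/251.81 = 3971.3 K → 3970 K.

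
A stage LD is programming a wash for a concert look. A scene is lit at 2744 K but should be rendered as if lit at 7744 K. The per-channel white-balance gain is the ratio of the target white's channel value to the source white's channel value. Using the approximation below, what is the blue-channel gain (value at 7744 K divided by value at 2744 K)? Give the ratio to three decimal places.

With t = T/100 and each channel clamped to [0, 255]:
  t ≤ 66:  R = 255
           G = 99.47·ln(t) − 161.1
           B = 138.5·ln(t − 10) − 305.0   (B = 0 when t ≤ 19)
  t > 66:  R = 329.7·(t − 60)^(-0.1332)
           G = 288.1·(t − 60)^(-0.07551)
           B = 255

2.804

At 2744 K (t = 27.44):
  B = 138.5·ln(27.44 − 10) − 305.0 = 138.5·ln 17.44 − 305.0 = 138.5·2.8588 − 305.0 = 90.939.
At 7744 K (t = 77.44):
  B = 255 by definition for t > 66.
Gain = 255.000 / 90.939 = 2.8041 → 2.804.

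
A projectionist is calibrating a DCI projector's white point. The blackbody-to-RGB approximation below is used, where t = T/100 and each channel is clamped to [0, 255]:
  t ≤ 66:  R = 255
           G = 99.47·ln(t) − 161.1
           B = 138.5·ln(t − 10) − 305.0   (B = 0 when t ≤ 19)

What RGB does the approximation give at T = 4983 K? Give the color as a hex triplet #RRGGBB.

t = 4983/100 = 49.83; the t ≤ 66 branch applies.
R = 255 by definition for t ≤ 66.
G = 99.47·ln 49.83 − 161.1 = 99.47·3.9086 − 161.1 = 227.690.
B = 138.5·ln(49.83 − 10) − 305.0 = 138.5·ln 39.83 − 305.0 = 138.5·3.6846 − 305.0 = 205.320.
Rounded: (255, 228, 205).
In hex: #FFE4CD.

#FFE4CD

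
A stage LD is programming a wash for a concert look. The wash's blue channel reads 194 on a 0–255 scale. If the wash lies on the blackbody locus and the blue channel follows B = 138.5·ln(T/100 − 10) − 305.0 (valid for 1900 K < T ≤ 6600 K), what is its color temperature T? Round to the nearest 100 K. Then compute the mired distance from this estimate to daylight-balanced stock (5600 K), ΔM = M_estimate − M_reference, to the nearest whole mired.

+34 mireds

ln(t − 10) = (194 + 305.0) / 138.5 = 3.6029.
t − 10 = e^3.6029 = 36.704, so t = 46.704.
T = 100·t = 4670 K → 4700 K to the nearest 100 K.
M_estimate = 10⁶/4700 = 212.77; M_reference = 10⁶/5600 = 178.57.
ΔM = 212.77 − 178.57 = 34.19 → +34 mireds.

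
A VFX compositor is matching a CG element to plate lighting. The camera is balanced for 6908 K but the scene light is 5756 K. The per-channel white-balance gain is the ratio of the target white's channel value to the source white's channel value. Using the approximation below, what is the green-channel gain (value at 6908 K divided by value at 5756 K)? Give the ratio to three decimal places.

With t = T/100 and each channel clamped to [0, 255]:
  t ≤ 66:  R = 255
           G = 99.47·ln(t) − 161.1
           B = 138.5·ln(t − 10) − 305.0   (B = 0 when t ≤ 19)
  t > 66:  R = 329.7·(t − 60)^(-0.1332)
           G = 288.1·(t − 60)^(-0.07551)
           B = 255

At 5756 K (t = 57.56):
  G = 99.47·ln 57.56 − 161.1 = 99.47·4.0528 − 161.1 = 242.035.
At 6908 K (t = 69.08):
  G = 288.1·(69.08 − 60)^(-0.07551) = 288.1·9.08^(-0.07551) = 288.1·0.84655 = 243.892.
Gain = 243.892 / 242.035 = 1.0077 → 1.008.

1.008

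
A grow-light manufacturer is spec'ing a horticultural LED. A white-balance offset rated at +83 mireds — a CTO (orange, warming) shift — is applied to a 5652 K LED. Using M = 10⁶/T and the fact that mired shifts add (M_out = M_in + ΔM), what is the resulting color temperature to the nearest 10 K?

M_in = 10⁶/5652 = 176.93 mireds.
M_out = 176.93 + (+83) = 259.93 mireds.
T_out = 10⁶/259.93 = 3847.2 K → 3850 K.

3850 K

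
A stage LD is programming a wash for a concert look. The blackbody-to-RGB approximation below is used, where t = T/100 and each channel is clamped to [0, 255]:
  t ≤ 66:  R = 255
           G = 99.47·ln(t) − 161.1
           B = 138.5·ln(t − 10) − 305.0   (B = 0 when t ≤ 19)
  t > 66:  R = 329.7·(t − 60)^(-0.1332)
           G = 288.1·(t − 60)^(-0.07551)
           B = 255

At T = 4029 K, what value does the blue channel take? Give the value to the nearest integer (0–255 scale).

t = 4029/100 = 40.29; the t ≤ 66 branch applies.
B = 138.5·ln(40.29 − 10) − 305.0 = 138.5·ln 30.29 − 305.0 = 138.5·3.4108 − 305.0 = 167.398.
Rounded: 167.

167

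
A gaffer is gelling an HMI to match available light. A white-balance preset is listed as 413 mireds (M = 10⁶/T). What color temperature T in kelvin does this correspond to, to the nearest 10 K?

T = 10⁶ / 413 = 2421.31 K → 2420 K.

2420 K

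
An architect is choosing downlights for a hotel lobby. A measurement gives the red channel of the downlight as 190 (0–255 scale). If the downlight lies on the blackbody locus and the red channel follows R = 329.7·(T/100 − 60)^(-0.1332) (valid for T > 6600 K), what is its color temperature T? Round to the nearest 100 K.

(t − 60)^(-0.1332) = 190/329.7 = 0.57628.
t − 60 = 0.57628^(1/-0.1332) = 0.57628^(-7.508) = 62.667, so t = 122.667.
T = 100·t = 12267 K → 12300 K to the nearest 100 K.

12300 K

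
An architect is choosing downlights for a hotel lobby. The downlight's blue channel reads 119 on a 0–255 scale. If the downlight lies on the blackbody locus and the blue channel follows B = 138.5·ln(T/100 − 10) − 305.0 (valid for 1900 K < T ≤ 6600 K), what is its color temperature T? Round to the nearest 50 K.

ln(t − 10) = (119 + 305.0) / 138.5 = 3.0614.
t − 10 = e^3.0614 = 21.357, so t = 31.357.
T = 100·t = 3136 K → 3150 K to the nearest 50 K.

3150 K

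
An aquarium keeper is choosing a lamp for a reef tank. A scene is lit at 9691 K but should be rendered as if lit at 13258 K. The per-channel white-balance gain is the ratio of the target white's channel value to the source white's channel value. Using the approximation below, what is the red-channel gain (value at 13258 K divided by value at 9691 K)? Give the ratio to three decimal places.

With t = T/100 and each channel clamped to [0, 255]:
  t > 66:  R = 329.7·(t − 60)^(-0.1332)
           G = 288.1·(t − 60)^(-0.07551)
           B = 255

0.914

At 9691 K (t = 96.91):
  R = 329.7·(96.91 − 60)^(-0.1332) = 329.7·36.91^(-0.1332) = 329.7·0.61838 = 203.880.
At 13258 K (t = 132.58):
  R = 329.7·(132.58 − 60)^(-0.1332) = 329.7·72.58^(-0.1332) = 329.7·0.56512 = 186.319.
Gain = 186.319 / 203.880 = 0.9139 → 0.914.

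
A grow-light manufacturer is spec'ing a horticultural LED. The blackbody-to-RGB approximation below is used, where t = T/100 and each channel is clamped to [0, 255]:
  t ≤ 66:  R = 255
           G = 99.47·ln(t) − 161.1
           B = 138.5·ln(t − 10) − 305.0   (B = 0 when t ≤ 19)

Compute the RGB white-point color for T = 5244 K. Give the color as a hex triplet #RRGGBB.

t = 5244/100 = 52.44; the t ≤ 66 branch applies.
R = 255 by definition for t ≤ 66.
G = 99.47·ln 52.44 − 161.1 = 99.47·3.9597 − 161.1 = 232.768.
B = 138.5·ln(52.44 − 10) − 305.0 = 138.5·ln 42.44 − 305.0 = 138.5·3.7481 − 305.0 = 214.111.
Rounded: (255, 233, 214).
In hex: #FFE9D6.

#FFE9D6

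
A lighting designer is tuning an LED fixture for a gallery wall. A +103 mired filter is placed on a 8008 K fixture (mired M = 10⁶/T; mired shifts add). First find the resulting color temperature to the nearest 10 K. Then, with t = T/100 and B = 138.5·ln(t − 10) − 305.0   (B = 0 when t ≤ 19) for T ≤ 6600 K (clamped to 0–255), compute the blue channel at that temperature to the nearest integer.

M_in = 10⁶/8008 = 124.88; M_out = 124.88 + (+103) = 227.88.
T_out = 10⁶/227.88 = 4388.4 K → 4390 K; t = 43.9.
B = 138.5·ln(43.9 − 10) − 305.0 = 138.5·ln 33.9 − 305.0 = 138.5·3.5234 − 305.0 = 182.993.
Rounded: 183.

183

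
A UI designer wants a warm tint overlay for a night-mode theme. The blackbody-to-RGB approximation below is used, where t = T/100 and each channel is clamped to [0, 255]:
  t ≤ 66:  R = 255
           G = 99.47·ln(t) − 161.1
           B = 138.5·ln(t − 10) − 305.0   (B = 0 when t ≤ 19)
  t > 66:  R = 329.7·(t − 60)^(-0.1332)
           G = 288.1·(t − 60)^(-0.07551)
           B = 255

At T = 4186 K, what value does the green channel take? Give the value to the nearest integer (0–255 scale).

210

t = 4186/100 = 41.86; the t ≤ 66 branch applies.
G = 99.47·ln 41.86 − 161.1 = 99.47·3.7343 − 161.1 = 210.354.
Rounded: 210.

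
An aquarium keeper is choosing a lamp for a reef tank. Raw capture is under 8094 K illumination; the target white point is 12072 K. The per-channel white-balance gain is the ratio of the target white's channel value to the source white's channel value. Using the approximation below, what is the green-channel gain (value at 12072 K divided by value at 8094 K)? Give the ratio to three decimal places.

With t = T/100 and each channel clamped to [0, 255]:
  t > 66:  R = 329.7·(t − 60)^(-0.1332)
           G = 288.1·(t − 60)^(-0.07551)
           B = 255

0.923

At 8094 K (t = 80.94):
  G = 288.1·(80.94 − 60)^(-0.07551) = 288.1·20.94^(-0.07551) = 288.1·0.79479 = 228.979.
At 12072 K (t = 120.72):
  G = 288.1·(120.72 − 60)^(-0.07551) = 288.1·60.72^(-0.07551) = 288.1·0.73340 = 211.292.
Gain = 211.292 / 228.979 = 0.9228 → 0.923.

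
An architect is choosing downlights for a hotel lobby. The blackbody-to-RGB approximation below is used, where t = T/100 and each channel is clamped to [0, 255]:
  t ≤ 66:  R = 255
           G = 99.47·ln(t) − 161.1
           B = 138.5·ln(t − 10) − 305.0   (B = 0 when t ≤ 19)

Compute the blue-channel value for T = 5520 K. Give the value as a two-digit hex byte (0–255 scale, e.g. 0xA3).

t = 5520/100 = 55.2; the t ≤ 66 branch applies.
B = 138.5·ln(55.2 − 10) − 305.0 = 138.5·ln 45.2 − 305.0 = 138.5·3.8111 − 305.0 = 222.837.
Rounded: 223; in hex, 0xDF.

0xDF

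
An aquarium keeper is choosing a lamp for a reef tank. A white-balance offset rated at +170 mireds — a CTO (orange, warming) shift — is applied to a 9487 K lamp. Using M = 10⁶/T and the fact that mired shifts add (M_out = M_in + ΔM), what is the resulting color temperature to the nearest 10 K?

3630 K

M_in = 10⁶/9487 = 105.41 mireds.
M_out = 105.41 + (+170) = 275.41 mireds.
T_out = 10⁶/275.41 = 3631.0 K → 3630 K.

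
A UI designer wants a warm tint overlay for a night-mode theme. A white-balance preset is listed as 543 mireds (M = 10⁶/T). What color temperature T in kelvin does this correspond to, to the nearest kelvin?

1842 K

T = 10⁶ / 543 = 1841.62 K → 1842 K.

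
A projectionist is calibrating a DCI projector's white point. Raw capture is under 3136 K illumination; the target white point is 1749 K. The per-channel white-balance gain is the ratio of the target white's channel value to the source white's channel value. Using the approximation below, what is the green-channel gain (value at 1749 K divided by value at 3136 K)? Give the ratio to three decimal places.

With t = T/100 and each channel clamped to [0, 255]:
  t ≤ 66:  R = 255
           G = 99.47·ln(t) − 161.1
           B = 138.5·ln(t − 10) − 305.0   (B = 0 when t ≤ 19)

0.680

At 3136 K (t = 31.36):
  G = 99.47·ln 31.36 − 161.1 = 99.47·3.4455 − 161.1 = 181.627.
At 1749 K (t = 17.49):
  G = 99.47·ln 17.49 − 161.1 = 99.47·2.8616 − 161.1 = 123.546.
Gain = 123.546 / 181.627 = 0.6802 → 0.680.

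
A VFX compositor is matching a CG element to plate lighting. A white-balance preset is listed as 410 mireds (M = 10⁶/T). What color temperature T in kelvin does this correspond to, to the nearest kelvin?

T = 10⁶ / 410 = 2439.02 K → 2439 K.

2439 K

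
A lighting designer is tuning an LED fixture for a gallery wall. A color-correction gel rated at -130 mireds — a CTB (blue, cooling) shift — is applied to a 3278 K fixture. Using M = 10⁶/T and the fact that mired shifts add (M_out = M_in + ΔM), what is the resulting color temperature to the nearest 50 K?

M_in = 10⁶/3278 = 305.06 mireds.
M_out = 305.06 + (-130) = 175.06 mireds.
T_out = 10⁶/175.06 = 5712.2 K → 5700 K.

5700 K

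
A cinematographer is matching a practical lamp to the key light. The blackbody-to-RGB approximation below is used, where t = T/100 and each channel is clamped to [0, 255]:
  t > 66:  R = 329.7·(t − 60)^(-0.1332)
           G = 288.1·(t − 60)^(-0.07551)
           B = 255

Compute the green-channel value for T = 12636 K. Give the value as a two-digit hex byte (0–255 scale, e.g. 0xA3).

t = 12636/100 = 126.36; the t > 66 branch applies.
G = 288.1·(126.36 − 60)^(-0.07551) = 288.1·66.36^(-0.07551) = 288.1·0.72850 = 209.880.
Rounded: 210; in hex, 0xD2.

0xD2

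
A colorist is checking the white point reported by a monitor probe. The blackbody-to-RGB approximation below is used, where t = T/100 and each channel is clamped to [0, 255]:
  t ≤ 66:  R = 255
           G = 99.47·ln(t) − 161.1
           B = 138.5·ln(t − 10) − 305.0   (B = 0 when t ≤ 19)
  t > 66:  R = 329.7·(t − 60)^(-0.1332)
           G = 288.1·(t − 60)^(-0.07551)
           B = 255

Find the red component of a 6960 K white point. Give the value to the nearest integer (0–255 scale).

244

t = 6960/100 = 69.6; the t > 66 branch applies.
R = 329.7·(69.6 − 60)^(-0.1332) = 329.7·9.6^(-0.1332) = 329.7·0.73988 = 243.939.
Rounded: 244.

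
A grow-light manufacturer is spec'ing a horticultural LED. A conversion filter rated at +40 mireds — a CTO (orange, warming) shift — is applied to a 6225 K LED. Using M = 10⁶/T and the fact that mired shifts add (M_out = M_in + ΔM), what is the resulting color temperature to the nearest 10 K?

4980 K

M_in = 10⁶/6225 = 160.64 mireds.
M_out = 160.64 + (+40) = 200.64 mireds.
T_out = 10⁶/200.64 = 4984.0 K → 4980 K.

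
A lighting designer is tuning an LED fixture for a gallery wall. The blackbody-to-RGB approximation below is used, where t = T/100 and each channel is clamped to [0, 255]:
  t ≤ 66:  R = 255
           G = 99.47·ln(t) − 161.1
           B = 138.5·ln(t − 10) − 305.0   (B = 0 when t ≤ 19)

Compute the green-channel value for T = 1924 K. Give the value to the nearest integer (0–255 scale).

t = 1924/100 = 19.24; the t ≤ 66 branch applies.
G = 99.47·ln 19.24 − 161.1 = 99.47·2.9570 − 161.1 = 133.032.
Rounded: 133.

133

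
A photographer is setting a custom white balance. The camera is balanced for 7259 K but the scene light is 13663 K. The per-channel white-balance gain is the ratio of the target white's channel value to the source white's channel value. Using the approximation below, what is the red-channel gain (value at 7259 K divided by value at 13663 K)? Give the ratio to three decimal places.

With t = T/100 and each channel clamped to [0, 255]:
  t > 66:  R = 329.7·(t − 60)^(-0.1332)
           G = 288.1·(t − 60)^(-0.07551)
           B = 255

At 13663 K (t = 136.63):
  R = 329.7·(136.63 − 60)^(-0.1332) = 329.7·76.63^(-0.1332) = 329.7·0.56105 = 184.977.
At 7259 K (t = 72.59):
  R = 329.7·(72.59 − 60)^(-0.1332) = 329.7·12.59^(-0.1332) = 329.7·0.71364 = 235.286.
Gain = 235.286 / 184.977 = 1.2720 → 1.272.

1.272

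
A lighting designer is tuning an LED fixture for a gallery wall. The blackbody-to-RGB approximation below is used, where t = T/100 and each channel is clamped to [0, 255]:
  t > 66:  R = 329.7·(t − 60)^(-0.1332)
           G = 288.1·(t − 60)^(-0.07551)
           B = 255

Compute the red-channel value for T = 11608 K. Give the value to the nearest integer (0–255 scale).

193

t = 11608/100 = 116.08; the t > 66 branch applies.
R = 329.7·(116.08 − 60)^(-0.1332) = 329.7·56.08^(-0.1332) = 329.7·0.58487 = 192.831.
Rounded: 193.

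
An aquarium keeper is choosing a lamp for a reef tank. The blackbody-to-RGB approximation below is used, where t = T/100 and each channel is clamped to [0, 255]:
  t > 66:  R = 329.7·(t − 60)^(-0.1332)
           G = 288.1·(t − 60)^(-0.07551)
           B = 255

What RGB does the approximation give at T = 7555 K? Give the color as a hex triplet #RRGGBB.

#E5EAFF

t = 7555/100 = 75.55; the t > 66 branch applies.
R = 329.7·(75.55 − 60)^(-0.1332) = 329.7·15.55^(-0.1332) = 329.7·0.69384 = 228.760.
G = 288.1·(75.55 − 60)^(-0.07551) = 288.1·15.55^(-0.07551) = 288.1·0.81285 = 234.183.
B = 255 by definition for t > 66.
Rounded: (229, 234, 255).
In hex: #E5EAFF.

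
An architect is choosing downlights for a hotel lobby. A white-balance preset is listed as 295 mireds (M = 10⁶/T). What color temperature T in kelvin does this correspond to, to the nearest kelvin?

T = 10⁶ / 295 = 3389.83 K → 3390 K.

3390 K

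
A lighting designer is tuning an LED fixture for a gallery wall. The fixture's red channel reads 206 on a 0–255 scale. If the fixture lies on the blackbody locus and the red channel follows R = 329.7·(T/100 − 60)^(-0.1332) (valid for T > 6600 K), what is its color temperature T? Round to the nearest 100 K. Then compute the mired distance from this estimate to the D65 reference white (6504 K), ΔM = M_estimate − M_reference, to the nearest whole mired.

(t − 60)^(-0.1332) = 206/329.7 = 0.62481.
t − 60 = 0.62481^(1/-0.1332) = 0.62481^(-7.508) = 34.152, so t = 94.152.
T = 100·t = 9415 K → 9400 K to the nearest 100 K.
M_estimate = 10⁶/9400 = 106.38; M_reference = 10⁶/6504 = 153.75.
ΔM = 106.38 − 153.75 = -47.37 → -47 mireds.

-47 mireds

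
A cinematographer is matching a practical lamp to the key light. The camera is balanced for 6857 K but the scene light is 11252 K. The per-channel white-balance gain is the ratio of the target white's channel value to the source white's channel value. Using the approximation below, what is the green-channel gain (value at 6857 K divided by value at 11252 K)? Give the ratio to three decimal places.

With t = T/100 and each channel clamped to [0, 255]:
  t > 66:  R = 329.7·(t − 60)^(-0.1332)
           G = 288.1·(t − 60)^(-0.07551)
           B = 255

1.147

At 11252 K (t = 112.52):
  G = 288.1·(112.52 − 60)^(-0.07551) = 288.1·52.52^(-0.07551) = 288.1·0.74148 = 213.620.
At 6857 K (t = 68.57):
  G = 288.1·(68.57 − 60)^(-0.07551) = 288.1·8.57^(-0.07551) = 288.1·0.85026 = 244.959.
Gain = 244.959 / 213.620 = 1.1467 → 1.147.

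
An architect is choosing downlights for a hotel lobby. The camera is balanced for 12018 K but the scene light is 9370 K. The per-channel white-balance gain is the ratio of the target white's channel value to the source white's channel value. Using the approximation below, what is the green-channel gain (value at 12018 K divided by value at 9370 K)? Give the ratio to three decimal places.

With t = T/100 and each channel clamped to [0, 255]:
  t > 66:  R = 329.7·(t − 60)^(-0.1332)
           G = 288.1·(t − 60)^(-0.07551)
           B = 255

At 9370 K (t = 93.7):
  G = 288.1·(93.7 − 60)^(-0.07551) = 288.1·33.7^(-0.07551) = 288.1·0.76674 = 220.898.
At 12018 K (t = 120.18):
  G = 288.1·(120.18 − 60)^(-0.07551) = 288.1·60.18^(-0.07551) = 288.1·0.73389 = 211.435.
Gain = 211.435 / 220.898 = 0.9572 → 0.957.

0.957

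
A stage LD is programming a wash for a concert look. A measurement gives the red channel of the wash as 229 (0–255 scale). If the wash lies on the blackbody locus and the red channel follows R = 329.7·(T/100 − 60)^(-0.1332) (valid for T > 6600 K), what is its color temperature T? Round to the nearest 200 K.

(t − 60)^(-0.1332) = 229/329.7 = 0.69457.
t − 60 = 0.69457^(1/-0.1332) = 0.69457^(-7.508) = 15.428, so t = 75.428.
T = 100·t = 7543 K → 7600 K to the nearest 200 K.

7600 K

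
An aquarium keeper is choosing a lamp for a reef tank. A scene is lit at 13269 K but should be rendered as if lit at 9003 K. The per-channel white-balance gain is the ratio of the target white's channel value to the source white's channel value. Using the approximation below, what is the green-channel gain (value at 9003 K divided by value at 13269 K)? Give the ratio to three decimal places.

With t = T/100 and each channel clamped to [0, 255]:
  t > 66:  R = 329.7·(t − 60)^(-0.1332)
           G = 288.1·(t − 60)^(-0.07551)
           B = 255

1.069

At 13269 K (t = 132.69):
  G = 288.1·(132.69 − 60)^(-0.07551) = 288.1·72.69^(-0.07551) = 288.1·0.72350 = 208.441.
At 9003 K (t = 90.03):
  G = 288.1·(90.03 − 60)^(-0.07551) = 288.1·30.03^(-0.07551) = 288.1·0.77345 = 222.830.
Gain = 222.830 / 208.441 = 1.0690 → 1.069.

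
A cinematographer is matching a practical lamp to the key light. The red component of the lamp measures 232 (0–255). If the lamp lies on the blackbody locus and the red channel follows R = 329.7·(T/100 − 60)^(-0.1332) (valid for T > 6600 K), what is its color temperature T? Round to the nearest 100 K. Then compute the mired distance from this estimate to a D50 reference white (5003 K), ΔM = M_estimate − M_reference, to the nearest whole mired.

(t − 60)^(-0.1332) = 232/329.7 = 0.70367.
t − 60 = 0.70367^(1/-0.1332) = 0.70367^(-7.508) = 13.992, so t = 73.992.
T = 100·t = 7399 K → 7400 K to the nearest 100 K.
M_estimate = 10⁶/7400 = 135.14; M_reference = 10⁶/5003 = 199.88.
ΔM = 135.14 − 199.88 = -64.74 → -65 mireds.

-65 mireds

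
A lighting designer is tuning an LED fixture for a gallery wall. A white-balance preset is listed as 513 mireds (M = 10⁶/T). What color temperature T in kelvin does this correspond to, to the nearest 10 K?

1950 K

T = 10⁶ / 513 = 1949.32 K → 1950 K.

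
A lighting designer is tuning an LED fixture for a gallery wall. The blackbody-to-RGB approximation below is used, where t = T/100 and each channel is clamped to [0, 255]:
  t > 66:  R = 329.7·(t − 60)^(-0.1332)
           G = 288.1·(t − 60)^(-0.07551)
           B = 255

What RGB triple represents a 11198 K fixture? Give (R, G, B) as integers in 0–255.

(195, 214, 255)

t = 11198/100 = 111.98; the t > 66 branch applies.
R = 329.7·(111.98 − 60)^(-0.1332) = 329.7·51.98^(-0.1332) = 329.7·0.59081 = 194.791.
G = 288.1·(111.98 − 60)^(-0.07551) = 288.1·51.98^(-0.07551) = 288.1·0.74206 = 213.787.
B = 255 by definition for t > 66.
Rounded: (195, 214, 255).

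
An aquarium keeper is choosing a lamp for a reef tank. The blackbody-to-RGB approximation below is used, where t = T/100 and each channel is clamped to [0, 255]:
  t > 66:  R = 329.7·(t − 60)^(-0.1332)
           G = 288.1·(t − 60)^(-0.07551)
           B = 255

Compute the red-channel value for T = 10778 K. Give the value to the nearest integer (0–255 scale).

197

t = 10778/100 = 107.78; the t > 66 branch applies.
R = 329.7·(107.78 − 60)^(-0.1332) = 329.7·47.78^(-0.1332) = 329.7·0.59748 = 196.990.
Rounded: 197.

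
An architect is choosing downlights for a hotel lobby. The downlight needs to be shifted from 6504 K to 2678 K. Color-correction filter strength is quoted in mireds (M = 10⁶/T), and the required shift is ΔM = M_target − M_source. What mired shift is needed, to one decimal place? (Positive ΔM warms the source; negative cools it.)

+219.7 mireds

M_source = 10⁶/6504 = 153.752; M_target = 10⁶/2678 = 373.413.
ΔM = 373.413 − 153.752 = 219.661 → +219.7 mireds, a warming shift.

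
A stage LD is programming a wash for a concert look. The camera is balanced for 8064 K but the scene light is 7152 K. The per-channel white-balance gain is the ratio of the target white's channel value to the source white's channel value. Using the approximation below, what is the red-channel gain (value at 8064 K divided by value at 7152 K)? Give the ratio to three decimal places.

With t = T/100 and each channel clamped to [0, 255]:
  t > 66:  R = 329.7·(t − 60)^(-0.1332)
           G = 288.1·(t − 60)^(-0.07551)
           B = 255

At 7152 K (t = 71.52):
  R = 329.7·(71.52 − 60)^(-0.1332) = 329.7·11.52^(-0.1332) = 329.7·0.72213 = 238.086.
At 8064 K (t = 80.64):
  R = 329.7·(80.64 − 60)^(-0.1332) = 329.7·20.64^(-0.1332) = 329.7·0.66816 = 220.292.
Gain = 220.292 / 238.086 = 0.9253 → 0.925.

0.925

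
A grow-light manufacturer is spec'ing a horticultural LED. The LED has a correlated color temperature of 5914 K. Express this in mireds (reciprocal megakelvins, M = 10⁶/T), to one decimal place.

169.1 mireds

M = 10⁶ / 5914 = 169.090 → 169.1 mireds.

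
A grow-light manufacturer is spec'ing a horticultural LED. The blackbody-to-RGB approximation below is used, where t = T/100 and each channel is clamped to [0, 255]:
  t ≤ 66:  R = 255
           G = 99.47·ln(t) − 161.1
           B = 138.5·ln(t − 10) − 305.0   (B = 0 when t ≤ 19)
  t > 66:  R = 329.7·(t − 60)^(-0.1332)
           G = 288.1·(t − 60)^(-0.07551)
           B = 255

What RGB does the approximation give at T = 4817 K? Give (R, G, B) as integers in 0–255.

t = 4817/100 = 48.17; the t ≤ 66 branch applies.
R = 255 by definition for t ≤ 66.
G = 99.47·ln 48.17 − 161.1 = 99.47·3.8747 − 161.1 = 224.320.
B = 138.5·ln(48.17 − 10) − 305.0 = 138.5·ln 38.17 − 305.0 = 138.5·3.6420 − 305.0 = 199.424.
Rounded: (255, 224, 199).

(255, 224, 199)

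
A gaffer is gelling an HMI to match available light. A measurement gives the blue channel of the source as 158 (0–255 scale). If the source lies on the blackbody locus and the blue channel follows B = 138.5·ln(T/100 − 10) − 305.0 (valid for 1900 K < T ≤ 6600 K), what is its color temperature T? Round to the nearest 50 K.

ln(t − 10) = (158 + 305.0) / 138.5 = 3.3430.
t − 10 = e^3.3430 = 28.303, so t = 38.303.
T = 100·t = 3830 K → 3850 K to the nearest 50 K.

3850 K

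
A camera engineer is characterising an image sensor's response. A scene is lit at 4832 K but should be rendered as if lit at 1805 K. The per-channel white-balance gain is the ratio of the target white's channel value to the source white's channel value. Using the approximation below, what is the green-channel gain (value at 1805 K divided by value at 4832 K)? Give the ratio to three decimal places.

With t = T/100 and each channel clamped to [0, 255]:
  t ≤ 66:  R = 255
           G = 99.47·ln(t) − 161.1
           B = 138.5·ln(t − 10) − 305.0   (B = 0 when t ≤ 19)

0.564

At 4832 K (t = 48.32):
  G = 99.47·ln 48.32 − 161.1 = 99.47·3.8778 − 161.1 = 224.629.
At 1805 K (t = 18.05):
  G = 99.47·ln 18.05 − 161.1 = 99.47·2.8931 − 161.1 = 126.681.
Gain = 126.681 / 224.629 = 0.5640 → 0.564.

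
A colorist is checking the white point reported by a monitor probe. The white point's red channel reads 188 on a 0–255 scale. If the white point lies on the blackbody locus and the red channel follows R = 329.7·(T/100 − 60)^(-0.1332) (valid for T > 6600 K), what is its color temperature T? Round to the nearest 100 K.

(t − 60)^(-0.1332) = 188/329.7 = 0.57022.
t − 60 = 0.57022^(1/-0.1332) = 0.57022^(-7.508) = 67.848, so t = 127.848.
T = 100·t = 12785 K → 12800 K to the nearest 100 K.

12800 K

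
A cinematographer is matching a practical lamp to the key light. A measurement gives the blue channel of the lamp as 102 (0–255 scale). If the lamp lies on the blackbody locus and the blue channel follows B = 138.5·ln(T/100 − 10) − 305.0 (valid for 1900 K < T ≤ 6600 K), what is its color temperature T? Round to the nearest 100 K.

ln(t − 10) = (102 + 305.0) / 138.5 = 2.9386.
t − 10 = e^2.9386 = 18.890, so t = 28.890.
T = 100·t = 2889 K → 2900 K to the nearest 100 K.

2900 K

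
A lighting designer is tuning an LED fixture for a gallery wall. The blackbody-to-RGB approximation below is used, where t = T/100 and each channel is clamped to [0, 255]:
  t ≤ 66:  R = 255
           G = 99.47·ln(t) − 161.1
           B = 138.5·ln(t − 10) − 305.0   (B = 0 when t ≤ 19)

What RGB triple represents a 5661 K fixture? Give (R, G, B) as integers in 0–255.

(255, 240, 227)

t = 5661/100 = 56.61; the t ≤ 66 branch applies.
R = 255 by definition for t ≤ 66.
G = 99.47·ln 56.61 − 161.1 = 99.47·4.0362 − 161.1 = 240.379.
B = 138.5·ln(56.61 − 10) − 305.0 = 138.5·ln 46.61 − 305.0 = 138.5·3.8418 − 305.0 = 227.091.
Rounded: (255, 240, 227).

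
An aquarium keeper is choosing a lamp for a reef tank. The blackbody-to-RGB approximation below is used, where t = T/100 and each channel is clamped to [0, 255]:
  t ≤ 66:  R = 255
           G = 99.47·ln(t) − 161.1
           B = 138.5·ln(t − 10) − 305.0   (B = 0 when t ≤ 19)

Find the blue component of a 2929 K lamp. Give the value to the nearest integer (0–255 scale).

105

t = 2929/100 = 29.29; the t ≤ 66 branch applies.
B = 138.5·ln(29.29 − 10) − 305.0 = 138.5·ln 19.29 − 305.0 = 138.5·2.9596 − 305.0 = 104.903.
Rounded: 105.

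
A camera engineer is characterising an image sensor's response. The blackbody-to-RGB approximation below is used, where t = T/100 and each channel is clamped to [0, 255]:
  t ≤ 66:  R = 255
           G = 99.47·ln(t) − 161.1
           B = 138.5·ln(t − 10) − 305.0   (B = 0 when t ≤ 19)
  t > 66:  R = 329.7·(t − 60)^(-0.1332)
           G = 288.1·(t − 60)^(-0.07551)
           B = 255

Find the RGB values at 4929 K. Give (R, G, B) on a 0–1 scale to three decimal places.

(1.000, 0.889, 0.798)

t = 4929/100 = 49.29; the t ≤ 66 branch applies.
R = 255 by definition for t ≤ 66.
G = 99.47·ln 49.29 − 161.1 = 99.47·3.8977 − 161.1 = 226.606.
B = 138.5·ln(49.29 − 10) − 305.0 = 138.5·ln 39.29 − 305.0 = 138.5·3.6710 − 305.0 = 203.429.
Dividing each by 255: (1.0000, 0.8887, 0.7978) → (1.000, 0.889, 0.798).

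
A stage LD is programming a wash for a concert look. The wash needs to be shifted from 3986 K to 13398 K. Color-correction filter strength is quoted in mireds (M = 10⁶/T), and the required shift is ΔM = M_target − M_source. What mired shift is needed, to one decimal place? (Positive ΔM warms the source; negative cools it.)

M_source = 10⁶/3986 = 250.878; M_target = 10⁶/13398 = 74.638.
ΔM = 74.638 − 250.878 = -176.240 → -176.2 mireds, a cooling shift.

-176.2 mireds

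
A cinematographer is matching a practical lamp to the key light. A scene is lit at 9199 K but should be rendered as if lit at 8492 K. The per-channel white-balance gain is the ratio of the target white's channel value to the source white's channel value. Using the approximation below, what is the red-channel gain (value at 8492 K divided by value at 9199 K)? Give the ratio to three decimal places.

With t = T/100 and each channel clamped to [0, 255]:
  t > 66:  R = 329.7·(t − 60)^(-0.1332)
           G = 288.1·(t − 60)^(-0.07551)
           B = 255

At 9199 K (t = 91.99):
  R = 329.7·(91.99 − 60)^(-0.1332) = 329.7·31.99^(-0.1332) = 329.7·0.63028 = 207.803.
At 8492 K (t = 84.92):
  R = 329.7·(84.92 − 60)^(-0.1332) = 329.7·24.92^(-0.1332) = 329.7·0.65160 = 214.832.
Gain = 214.832 / 207.803 = 1.0338 → 1.034.

1.034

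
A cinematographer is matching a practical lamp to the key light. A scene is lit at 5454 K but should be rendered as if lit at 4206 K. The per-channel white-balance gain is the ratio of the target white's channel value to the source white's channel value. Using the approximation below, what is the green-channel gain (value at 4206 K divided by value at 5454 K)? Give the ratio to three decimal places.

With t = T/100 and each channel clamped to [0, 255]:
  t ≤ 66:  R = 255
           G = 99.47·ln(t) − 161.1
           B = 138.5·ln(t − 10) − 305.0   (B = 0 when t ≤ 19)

At 5454 K (t = 54.54):
  G = 99.47·ln 54.54 − 161.1 = 99.47·3.9989 − 161.1 = 236.674.
At 4206 K (t = 42.06):
  G = 99.47·ln 42.06 − 161.1 = 99.47·3.7391 − 161.1 = 210.828.
Gain = 210.828 / 236.674 = 0.8908 → 0.891.

0.891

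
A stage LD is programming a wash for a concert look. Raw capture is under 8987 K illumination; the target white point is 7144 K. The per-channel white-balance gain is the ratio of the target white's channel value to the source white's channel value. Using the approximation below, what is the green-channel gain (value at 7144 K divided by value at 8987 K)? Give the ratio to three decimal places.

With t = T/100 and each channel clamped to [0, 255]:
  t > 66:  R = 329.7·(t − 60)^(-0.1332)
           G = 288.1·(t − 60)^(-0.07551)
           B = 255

At 8987 K (t = 89.87):
  G = 288.1·(89.87 − 60)^(-0.07551) = 288.1·29.87^(-0.07551) = 288.1·0.77376 = 222.920.
At 7144 K (t = 71.44):
  G = 288.1·(71.44 − 60)^(-0.07551) = 288.1·11.44^(-0.07551) = 288.1·0.83191 = 239.674.
Gain = 239.674 / 222.920 = 1.0752 → 1.075.

1.075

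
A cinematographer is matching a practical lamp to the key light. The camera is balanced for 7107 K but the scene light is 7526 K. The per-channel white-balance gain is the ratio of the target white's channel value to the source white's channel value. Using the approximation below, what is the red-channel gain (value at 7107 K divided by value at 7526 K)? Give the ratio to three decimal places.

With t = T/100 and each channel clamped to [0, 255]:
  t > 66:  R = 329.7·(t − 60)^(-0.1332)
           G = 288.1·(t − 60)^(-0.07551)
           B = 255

At 7526 K (t = 75.26):
  R = 329.7·(75.26 − 60)^(-0.1332) = 329.7·15.26^(-0.1332) = 329.7·0.69559 = 229.335.
At 7107 K (t = 71.07):
  R = 329.7·(71.07 − 60)^(-0.1332) = 329.7·11.07^(-0.1332) = 329.7·0.72597 = 239.353.
Gain = 239.353 / 229.335 = 1.0437 → 1.044.

1.044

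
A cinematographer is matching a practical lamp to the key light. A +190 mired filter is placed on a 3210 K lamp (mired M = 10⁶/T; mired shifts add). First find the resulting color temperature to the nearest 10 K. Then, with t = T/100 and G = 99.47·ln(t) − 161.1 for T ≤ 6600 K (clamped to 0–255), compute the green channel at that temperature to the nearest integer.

136

M_in = 10⁶/3210 = 311.53; M_out = 311.53 + (+190) = 501.53.
T_out = 10⁶/501.53 = 1993.9 K → 1990 K; t = 19.9.
G = 99.47·ln 19.9 − 161.1 = 99.47·2.9907 − 161.1 = 136.387.
Rounded: 136.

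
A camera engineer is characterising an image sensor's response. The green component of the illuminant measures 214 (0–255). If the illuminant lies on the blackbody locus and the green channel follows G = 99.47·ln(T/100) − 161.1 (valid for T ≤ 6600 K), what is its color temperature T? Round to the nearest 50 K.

4350 K

ln t = (214 + 161.1) / 99.47 = 3.7710.
t = e^3.7710 = 43.423.
T = 100·t = 4342 K → 4350 K to the nearest 50 K.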